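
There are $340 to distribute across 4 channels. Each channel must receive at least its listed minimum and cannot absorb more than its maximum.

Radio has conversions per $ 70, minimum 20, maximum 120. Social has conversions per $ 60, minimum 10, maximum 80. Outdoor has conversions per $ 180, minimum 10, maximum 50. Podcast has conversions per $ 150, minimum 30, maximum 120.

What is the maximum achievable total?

Meeting every minimum uses 20+10+10+30 = 70 $, leaving 270.
Order the channels by conversions per $: Outdoor 180 > Podcast 150 > Radio 70 > Social 60.
Outdoor takes 40 more to reach its cap of 50 → 230 left.
Podcast takes 90 more to reach its cap of 120 → 140 left.
Radio takes 100 more to reach its cap of 120 → 40 left.
Social has room for 70 more but only 40 remain, so it gets 50.
Total = 70×120 + 60×50 + 180×50 + 150×120 = 38400.

38400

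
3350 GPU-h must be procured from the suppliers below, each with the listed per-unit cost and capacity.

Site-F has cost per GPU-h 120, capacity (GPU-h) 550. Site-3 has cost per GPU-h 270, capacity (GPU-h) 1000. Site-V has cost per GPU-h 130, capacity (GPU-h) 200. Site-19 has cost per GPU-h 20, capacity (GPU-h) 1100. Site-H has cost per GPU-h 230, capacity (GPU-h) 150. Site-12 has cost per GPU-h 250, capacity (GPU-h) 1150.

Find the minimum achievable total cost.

Cheapest first:
Site-19 (20): use full 1100 — 2250 GPU-h to go.
Take 550 from Site-F at 120 — need 1700 more.
Site-V (130): use full 200 — 1500 GPU-h to go.
Site-H (230): use full 150 — 1350 GPU-h to go.
Site-12 (250): use full 1150 — 200 GPU-h to go.
Take 200 from Site-3 at 270 to finish.
Cost = 1100×20 + 550×120 + 200×130 + 150×230 + 1150×250 + 200×270 = 490000.

490000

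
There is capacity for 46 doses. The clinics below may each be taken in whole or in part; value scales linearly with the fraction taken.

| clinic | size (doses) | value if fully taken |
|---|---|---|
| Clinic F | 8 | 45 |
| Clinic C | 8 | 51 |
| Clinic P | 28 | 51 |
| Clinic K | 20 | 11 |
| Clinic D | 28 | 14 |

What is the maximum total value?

Rank by value-to-size ratio: Clinic C 51/8≈6.38, Clinic F 45/8≈5.62, Clinic P 51/28≈1.82, Clinic K 11/20≈0.55, Clinic D 14/28≈0.5.
All 8 doses of Clinic C fit (value 51) → 38 remain.
Clinic F: take in full, 8 doses for value 45 → 30 left.
Clinic P: take in full, 28 doses for value 51 → 2 left.
2 doses left: a 2/20 share of Clinic K gives 11×2/20 = 1.1.
Total value = 148.1.

148.1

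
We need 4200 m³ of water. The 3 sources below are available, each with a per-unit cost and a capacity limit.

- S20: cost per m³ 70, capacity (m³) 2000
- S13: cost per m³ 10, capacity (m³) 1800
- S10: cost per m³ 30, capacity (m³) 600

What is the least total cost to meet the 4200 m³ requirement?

Use sources in increasing cost order.
S13 (10): use full 1800 ; 2400 m³ to go.
S10 at 30: take all 600 m³ ; 1800 still needed.
S20 (70): take the remaining 1800 ; done.
Cost = 1800×10 + 600×30 + 1800×70 = 162000.

162000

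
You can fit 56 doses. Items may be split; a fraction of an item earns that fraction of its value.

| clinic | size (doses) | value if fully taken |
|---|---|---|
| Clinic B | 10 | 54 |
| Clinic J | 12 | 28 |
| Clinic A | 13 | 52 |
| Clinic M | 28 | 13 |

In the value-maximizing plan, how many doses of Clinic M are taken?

21

Best value per unit of size first: Clinic B 54/10≈5.4, Clinic A 52/13≈4, Clinic J 28/12≈2.33, Clinic M 13/28≈0.464.
Clinic B: take in full, 10 doses for value 54 → 46 left.
All 13 doses of Clinic A fit (value 52) → 33 remain.
Clinic J: take in full, 12 doses for value 28 → 21 left.
Fill the last 21 doses with part of Clinic M: 21/28 of it earns 9.75.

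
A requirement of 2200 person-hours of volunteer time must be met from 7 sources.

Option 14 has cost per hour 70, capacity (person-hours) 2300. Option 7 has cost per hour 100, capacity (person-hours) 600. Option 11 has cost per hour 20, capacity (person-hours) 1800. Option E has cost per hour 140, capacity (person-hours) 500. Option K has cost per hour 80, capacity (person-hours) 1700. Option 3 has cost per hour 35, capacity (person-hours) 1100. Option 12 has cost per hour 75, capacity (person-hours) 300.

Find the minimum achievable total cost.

50000

Cheapest first:
Option 11 (20): use full 1800 ; 400 person-hours to go.
Take 400 from Option 3 at 35 to finish.
Option 14, Option 12, Option K, Option 7, Option E: unused.
Cost = 1800×20 + 400×35 = 50000.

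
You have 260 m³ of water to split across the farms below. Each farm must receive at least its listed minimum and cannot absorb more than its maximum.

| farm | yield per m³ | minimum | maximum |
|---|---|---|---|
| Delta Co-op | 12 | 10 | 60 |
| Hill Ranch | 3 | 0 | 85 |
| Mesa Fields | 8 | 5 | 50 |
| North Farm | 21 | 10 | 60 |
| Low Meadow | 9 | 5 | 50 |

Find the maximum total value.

2950

Meeting every minimum uses 10+0+5+10+5 = 30 m³, leaving 230.
Rank by yield per m³: North Farm 21 > Delta Co-op 12 > Low Meadow 9 > Mesa Fields 8 > Hill Ranch 3.
North Farm takes 50 more to reach its cap of 60 ; 180 left.
Delta Co-op: +50 to 60 (cap) ; 130 left.
Low Meadow: +45 to 50 (cap) ; 85 left.
Mesa Fields takes 45 more to reach its cap of 50 ; 40 left.
Hill Ranch has room for 85 more but only 40 remain, so it gets 40.
Total = 12×60 + 3×40 + 8×50 + 21×60 + 9×50 = 2950.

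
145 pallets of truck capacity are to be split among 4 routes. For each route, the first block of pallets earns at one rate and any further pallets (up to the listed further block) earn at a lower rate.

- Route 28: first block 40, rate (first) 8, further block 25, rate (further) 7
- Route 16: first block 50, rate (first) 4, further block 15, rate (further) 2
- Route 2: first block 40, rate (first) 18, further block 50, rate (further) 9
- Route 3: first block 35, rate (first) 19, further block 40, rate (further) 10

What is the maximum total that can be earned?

2055

Order all 8 blocks by rate: Route 3/first 19 > Route 2/first 18 > Route 3/second 10 > Route 2/second 9 > Route 28/first 8 > Route 28/second 7 > Route 16/first 4 > Route 16/second 2.
Route 3 first at 19: fill all 35 ; 110 left.
Fill Route 2 first block (40 at 18) ; 70 left.
Fill Route 3 second block (40 at 10) ; 30 left.
Route 2/second: +30 of 50 at 9; pool empty.
Total = 19×35 + 18×40 + 10×40 + 9×30 = 2055.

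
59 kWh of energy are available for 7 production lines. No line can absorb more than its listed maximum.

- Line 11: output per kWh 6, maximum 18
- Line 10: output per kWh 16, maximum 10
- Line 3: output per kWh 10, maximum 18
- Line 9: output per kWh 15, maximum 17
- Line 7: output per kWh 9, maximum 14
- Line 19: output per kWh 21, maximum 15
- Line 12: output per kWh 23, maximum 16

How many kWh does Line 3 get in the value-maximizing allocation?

1

Order the production lines by output per kWh: Line 12 23 > Line 19 21 > Line 10 16 > Line 9 15 > Line 3 10 > Line 7 9 > Line 11 6.
Give Line 12 16 to hit its cap of 16 — 43 left.
Line 19 takes 15 to reach its cap of 15 — 28 left.
Line 10: +10 to 10 (cap) — 18 left.
Line 9: +17 to 17 (cap) — 1 left.
Only 1 left; Line 3 takes them to reach 1.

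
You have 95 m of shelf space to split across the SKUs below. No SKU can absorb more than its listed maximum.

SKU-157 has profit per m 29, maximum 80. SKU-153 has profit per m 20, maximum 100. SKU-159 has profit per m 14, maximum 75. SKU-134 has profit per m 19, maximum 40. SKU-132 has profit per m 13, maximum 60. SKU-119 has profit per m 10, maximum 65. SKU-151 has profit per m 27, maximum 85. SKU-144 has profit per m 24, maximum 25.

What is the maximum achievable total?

2725

Rank by profit per m: SKU-157 29 > SKU-151 27 > SKU-144 24 > SKU-153 20 > SKU-134 19 > SKU-159 14 > SKU-132 13 > SKU-119 10.
SKU-157 takes 80 to reach its cap of 80 — 15 left.
Only 15 left; SKU-151 takes them to reach 15.
Total = 29×80 + 27×15 = 2725.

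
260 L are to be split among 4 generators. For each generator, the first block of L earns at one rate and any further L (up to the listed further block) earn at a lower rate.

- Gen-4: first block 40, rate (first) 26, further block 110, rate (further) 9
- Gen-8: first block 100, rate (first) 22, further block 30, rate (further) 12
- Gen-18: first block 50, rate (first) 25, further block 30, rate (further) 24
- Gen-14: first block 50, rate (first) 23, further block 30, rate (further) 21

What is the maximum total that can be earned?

Treat each block as its own option and order by rate: Gen-4/T1 26 > Gen-18/T1 25 > Gen-18/T2 24 > Gen-14/T1 23 > Gen-8/T1 22 > Gen-14/T2 21 > Gen-8/T2 12 > Gen-4/T2 9.
Gen-4/T1 (26): +40 → 220 left.
Gen-18 T1 at 25: fill all 50 → 170 left.
Fill Gen-18 T2 block (30 at 24) → 140 left.
Fill Gen-14 T1 block (50 at 23) → 90 left.
90 remain; put them into Gen-8 T1 at 22.
Total = 26×40 + 25×50 + 24×30 + 23×50 + 22×90 = 6140.

6140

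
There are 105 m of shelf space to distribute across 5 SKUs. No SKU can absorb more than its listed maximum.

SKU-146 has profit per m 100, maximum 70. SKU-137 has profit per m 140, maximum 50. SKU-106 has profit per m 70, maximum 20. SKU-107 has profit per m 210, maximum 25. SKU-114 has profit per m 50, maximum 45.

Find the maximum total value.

15250

Rank by profit per m: SKU-107 210 > SKU-137 140 > SKU-146 100 > SKU-106 70 > SKU-114 50.
Give SKU-107 25 to hit its cap of 25 ; 80 left.
Give SKU-137 50 to hit its cap of 50 ; 30 left.
Only 30 left; SKU-146 takes them to reach 30.
Total = 100×30 + 140×50 + 210×25 = 15250.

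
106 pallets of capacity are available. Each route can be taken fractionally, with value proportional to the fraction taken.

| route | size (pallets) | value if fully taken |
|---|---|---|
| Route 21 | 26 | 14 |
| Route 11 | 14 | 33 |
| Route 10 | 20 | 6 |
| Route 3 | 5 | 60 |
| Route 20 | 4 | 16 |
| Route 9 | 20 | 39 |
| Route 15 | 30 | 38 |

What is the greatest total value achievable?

202.1

Best value per unit of size first: Route 3 60/5≈12, Route 20 16/4≈4, Route 11 33/14≈2.36, Route 9 39/20≈1.95, Route 15 38/30≈1.27, Route 21 14/26≈0.538, Route 10 6/20≈0.3.
All 5 pallets of Route 3 fit (value 60) — 101 remain.
All 4 pallets of Route 20 fit (value 16) — 97 remain.
Route 11: take in full, 14 pallets for value 33 — 83 left.
Take all of Route 9 (20 pallets, value 39) — 63 pallets left.
All 30 pallets of Route 15 fit (value 38) — 33 remain.
Route 21: take in full, 26 pallets for value 14 — 7 left.
7 pallets left: a 7/20 share of Route 10 gives 6×7/20 = 2.1.
Total value = 202.1.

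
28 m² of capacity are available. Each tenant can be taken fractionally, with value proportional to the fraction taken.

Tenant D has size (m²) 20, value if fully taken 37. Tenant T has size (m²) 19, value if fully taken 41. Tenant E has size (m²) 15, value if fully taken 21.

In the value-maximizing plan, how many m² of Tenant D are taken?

9

Rank by value-to-size ratio: Tenant T 41/19≈2.16, Tenant D 37/20≈1.85, Tenant E 21/15≈1.4.
Tenant T: take in full, 19 m² for value 41 → 9 left.
Only 9 m² remain; take 9/20 of Tenant D for value 37×9/20 = 16.65.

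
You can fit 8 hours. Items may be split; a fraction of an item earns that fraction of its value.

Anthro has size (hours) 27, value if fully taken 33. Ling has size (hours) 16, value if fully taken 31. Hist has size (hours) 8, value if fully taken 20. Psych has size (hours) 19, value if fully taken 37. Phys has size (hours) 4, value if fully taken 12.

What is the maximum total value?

Sort by value density: Phys 12/4≈3, Hist 20/8≈2.5, Psych 37/19≈1.95, Ling 31/16≈1.94, Anthro 33/27≈1.22.
Phys: take in full, 4 hours for value 12 — 4 left.
Only 4 hours remain; take 4/8 of Hist for value 20×4/8 = 10.
Total value = 22.

22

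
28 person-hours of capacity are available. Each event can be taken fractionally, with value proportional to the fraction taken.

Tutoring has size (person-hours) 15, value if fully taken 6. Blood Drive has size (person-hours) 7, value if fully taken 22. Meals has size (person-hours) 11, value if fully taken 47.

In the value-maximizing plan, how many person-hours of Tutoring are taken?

Rank by value-to-size ratio: Meals 47/11≈4.27, Blood Drive 22/7≈3.14, Tutoring 6/15≈0.4.
Meals: take in full, 11 person-hours for value 47 ; 17 left.
Take all of Blood Drive (7 person-hours, value 22) ; 10 person-hours left.
Only 10 person-hours remain; take 10/15 of Tutoring for value 6×10/15 = 4.

10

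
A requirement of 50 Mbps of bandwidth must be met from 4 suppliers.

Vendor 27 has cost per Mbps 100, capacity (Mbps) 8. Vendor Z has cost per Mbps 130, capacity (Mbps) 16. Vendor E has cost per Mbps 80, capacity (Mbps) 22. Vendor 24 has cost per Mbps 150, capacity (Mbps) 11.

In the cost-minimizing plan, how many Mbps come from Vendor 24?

Use suppliers in increasing cost order.
Take 22 from Vendor E at 80 → need 28 more.
Vendor 27 (100): use full 8 → 20 Mbps to go.
Vendor Z at 130: take all 16 Mbps → 4 still needed.
Vendor 24 at 150: take 4 of its 11 → requirement met.

4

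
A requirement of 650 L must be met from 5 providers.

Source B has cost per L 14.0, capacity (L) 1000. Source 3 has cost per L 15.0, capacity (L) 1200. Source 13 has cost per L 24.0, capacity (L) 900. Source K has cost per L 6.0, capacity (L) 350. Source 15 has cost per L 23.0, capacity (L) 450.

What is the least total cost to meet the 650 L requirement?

Fill from the cheapest provider first.
Source K (6.0): use full 350 — 300 L to go.
Source B at 14.0: take 300 of its 1000 — requirement met.
Source 3, Source 15, Source 13: unused.
Cost = 350×6.0 + 300×14.0 = 6300.

6300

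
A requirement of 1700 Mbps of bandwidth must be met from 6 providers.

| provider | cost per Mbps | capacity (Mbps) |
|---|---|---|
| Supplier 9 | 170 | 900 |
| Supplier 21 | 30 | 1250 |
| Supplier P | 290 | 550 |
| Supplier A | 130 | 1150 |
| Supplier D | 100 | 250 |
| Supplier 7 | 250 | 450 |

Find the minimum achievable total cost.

88500

Cheapest first:
Supplier 21 at 30: take all 1250 Mbps ; 450 still needed.
Supplier D at 100: take all 250 Mbps ; 200 still needed.
Take 200 from Supplier A at 130 to finish.
Supplier 9, Supplier 7, Supplier P: unused.
Cost = 1250×30 + 250×100 + 200×130 = 88500.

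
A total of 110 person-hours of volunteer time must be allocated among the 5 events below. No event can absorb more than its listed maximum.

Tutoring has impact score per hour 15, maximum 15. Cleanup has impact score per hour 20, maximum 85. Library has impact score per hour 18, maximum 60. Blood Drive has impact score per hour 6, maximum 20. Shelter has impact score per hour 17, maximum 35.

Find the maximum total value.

2150

Rank by impact score per hour: Cleanup 20 > Library 18 > Shelter 17 > Tutoring 15 > Blood Drive 6.
Cleanup: +85 to 85 (cap) — 25 left.
Library: +25 (room for 60) → 25. Pool exhausted.
Total = 20×85 + 18×25 = 2150.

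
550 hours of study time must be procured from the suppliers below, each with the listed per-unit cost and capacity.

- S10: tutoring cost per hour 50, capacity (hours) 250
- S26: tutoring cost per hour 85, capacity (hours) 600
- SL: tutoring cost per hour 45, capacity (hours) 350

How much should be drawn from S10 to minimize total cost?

200

Use suppliers in increasing cost order.
SL at 45: take all 350 hours — 200 still needed.
S10 (50): take the remaining 200 — done.
S26: unused.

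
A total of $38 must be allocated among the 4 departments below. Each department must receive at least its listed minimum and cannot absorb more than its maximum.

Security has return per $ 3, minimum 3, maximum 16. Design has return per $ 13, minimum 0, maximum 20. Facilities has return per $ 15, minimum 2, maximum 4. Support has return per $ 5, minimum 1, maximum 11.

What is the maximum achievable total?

384

Meeting every minimum uses 3+0+2+1 = 6 $, leaving 32.
Highest return per $ first: Facilities 15 > Design 13 > Support 5 > Security 3.
Facilities: +2 to 4 (cap) ; 30 left.
Design takes 20 more to reach its cap of 20 ; 10 left.
Support: +10 to 11 (cap) ; 0 left.
Total = 3×3 + 13×20 + 15×4 + 5×11 = 384.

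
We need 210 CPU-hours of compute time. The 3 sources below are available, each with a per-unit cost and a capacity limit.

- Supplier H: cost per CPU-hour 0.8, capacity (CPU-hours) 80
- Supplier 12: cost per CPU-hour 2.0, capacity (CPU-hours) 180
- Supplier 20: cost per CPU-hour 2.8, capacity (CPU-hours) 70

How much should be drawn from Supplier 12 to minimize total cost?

130

Cheapest first:
Supplier H (0.8): use full 80 → 130 CPU-hours to go.
Take 130 from Supplier 12 at 2.0 to finish.
Supplier 20: unused.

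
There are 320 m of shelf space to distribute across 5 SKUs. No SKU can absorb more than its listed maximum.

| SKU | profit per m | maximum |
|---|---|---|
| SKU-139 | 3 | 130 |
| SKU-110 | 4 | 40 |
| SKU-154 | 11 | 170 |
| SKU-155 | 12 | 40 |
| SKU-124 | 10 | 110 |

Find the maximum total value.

3450

Order the SKUs by profit per m: SKU-155 12 > SKU-154 11 > SKU-124 10 > SKU-110 4 > SKU-139 3.
SKU-155 takes 40 to reach its cap of 40 — 280 left.
Give SKU-154 170 to hit its cap of 170 — 110 left.
SKU-124: +110 to 110 (cap) — 0 left.
Total = 11×170 + 12×40 + 10×110 = 3450.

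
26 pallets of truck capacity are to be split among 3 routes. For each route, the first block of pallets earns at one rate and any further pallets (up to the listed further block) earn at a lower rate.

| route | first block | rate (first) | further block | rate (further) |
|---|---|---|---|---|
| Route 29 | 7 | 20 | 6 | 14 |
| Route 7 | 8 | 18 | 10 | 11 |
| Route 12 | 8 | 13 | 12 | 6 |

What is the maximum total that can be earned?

433

Rank every tier by rate: Route 29/tier1 20 > Route 7/tier1 18 > Route 29/tier2 14 > Route 12/tier1 13 > Route 7/tier2 11 > Route 12/tier2 6.
Fill Route 29 tier1 block (7 at 20) — 19 left.
Route 7 tier1 at 18: fill all 8 — 11 left.
Route 29/tier2 (14): +6 — 5 left.
Route 12 tier1 at 13: only 5 left, fill 5.
Total = 20×7 + 18×8 + 14×6 + 13×5 = 433.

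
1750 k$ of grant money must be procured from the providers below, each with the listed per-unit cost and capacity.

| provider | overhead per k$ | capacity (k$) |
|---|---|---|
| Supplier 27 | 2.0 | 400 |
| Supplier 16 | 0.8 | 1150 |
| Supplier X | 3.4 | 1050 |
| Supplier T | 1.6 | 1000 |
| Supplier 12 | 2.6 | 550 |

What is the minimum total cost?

Fill from the cheapest provider first.
Supplier 16 (0.8): use full 1150 — 600 k$ to go.
Supplier T at 1.6: take 600 of its 1000 — requirement met.
Supplier 27, Supplier 12, Supplier X: unused.
Cost = 1150×0.8 + 600×1.6 = 1880.

1880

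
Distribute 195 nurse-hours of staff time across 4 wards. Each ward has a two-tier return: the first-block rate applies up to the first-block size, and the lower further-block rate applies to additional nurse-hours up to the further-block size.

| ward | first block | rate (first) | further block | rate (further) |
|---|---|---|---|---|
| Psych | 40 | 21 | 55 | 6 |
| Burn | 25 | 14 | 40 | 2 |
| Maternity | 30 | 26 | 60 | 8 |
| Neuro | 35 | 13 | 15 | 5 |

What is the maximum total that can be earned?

2935

Order all 8 blocks by rate: Maternity/first 26 > Psych/first 21 > Burn/first 14 > Neuro/first 13 > Maternity/second 8 > Psych/second 6 > Neuro/second 5 > Burn/second 2.
Maternity first at 26: fill all 30 — 165 left.
Fill Psych first block (40 at 21) — 125 left.
Burn first at 14: fill all 25 — 100 left.
Neuro first at 13: fill all 35 — 65 left.
Fill Maternity second block (60 at 8) — 5 left.
5 remain; put them into Psych second at 6.
Total = 26×30 + 21×40 + 14×25 + 13×35 + 8×60 + 6×5 = 2935.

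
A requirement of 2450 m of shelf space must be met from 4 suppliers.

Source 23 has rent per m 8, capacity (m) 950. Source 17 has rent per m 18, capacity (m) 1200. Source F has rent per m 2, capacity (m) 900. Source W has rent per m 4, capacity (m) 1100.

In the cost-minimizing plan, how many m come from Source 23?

450

Fill from the cheapest supplier first.
Source F at 2: take all 900 m — 1550 still needed.
Source W (4): use full 1100 — 450 m to go.
Source 23 (8): take the remaining 450 — done.
Source 17: unused.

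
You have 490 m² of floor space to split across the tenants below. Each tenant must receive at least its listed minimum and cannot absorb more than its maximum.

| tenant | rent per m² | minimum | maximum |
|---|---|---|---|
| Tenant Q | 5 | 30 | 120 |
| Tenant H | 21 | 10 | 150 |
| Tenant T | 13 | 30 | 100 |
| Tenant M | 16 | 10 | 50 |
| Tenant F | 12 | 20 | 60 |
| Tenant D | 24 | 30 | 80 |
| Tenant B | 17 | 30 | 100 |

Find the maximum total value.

Meeting every minimum uses 30+10+30+10+20+30+30 = 160 m², leaving 330.
Highest rent per m² first: Tenant D 24 > Tenant H 21 > Tenant B 17 > Tenant M 16 > Tenant T 13 > Tenant F 12 > Tenant Q 5.
Tenant D takes 50 more to reach its cap of 80 → 280 left.
Tenant H takes 140 more to reach its cap of 150 → 140 left.
Tenant B takes 70 more to reach its cap of 100 → 70 left.
Tenant M takes 40 more to reach its cap of 50 → 30 left.
Only 30 left; Tenant T takes them to reach 60.
Total = 5×30 + 21×150 + 13×60 + 16×50 + 12×20 + 24×80 + 17×100 = 8740.

8740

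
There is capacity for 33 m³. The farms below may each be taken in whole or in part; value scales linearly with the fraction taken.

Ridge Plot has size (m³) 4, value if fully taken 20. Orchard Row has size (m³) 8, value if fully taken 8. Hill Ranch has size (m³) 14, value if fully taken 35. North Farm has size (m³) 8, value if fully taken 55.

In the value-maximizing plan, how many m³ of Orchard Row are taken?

7

Best value per unit of size first: North Farm 55/8≈6.88, Ridge Plot 20/4≈5, Hill Ranch 35/14≈2.5, Orchard Row 8/8≈1.
North Farm: take in full, 8 m³ for value 55 → 25 left.
Ridge Plot: take in full, 4 m³ for value 20 → 21 left.
All 14 m³ of Hill Ranch fit (value 35) → 7 remain.
Only 7 m³ remain; take 7/8 of Orchard Row for value 8×7/8 = 7.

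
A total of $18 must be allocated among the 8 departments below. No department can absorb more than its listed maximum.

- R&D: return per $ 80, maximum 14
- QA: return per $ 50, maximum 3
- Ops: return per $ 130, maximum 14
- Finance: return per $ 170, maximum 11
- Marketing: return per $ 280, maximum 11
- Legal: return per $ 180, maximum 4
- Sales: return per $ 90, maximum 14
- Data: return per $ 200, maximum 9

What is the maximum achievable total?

Highest return per $ first: Marketing 280 > Data 200 > Legal 180 > Finance 170 > Ops 130 > Sales 90 > R&D 80 > QA 50.
Marketing takes 11 to reach its cap of 11 — 7 left.
Data: +7 (room for 9) → 7. Pool exhausted.
Total = 280×11 + 200×7 = 4480.

4480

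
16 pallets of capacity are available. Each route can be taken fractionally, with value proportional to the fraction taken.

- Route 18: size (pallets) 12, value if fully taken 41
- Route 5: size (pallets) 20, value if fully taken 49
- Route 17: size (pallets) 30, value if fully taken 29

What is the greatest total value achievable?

Best value per unit of size first: Route 18 41/12≈3.42, Route 5 49/20≈2.45, Route 17 29/30≈0.967.
All 12 pallets of Route 18 fit (value 41) → 4 remain.
4 pallets left: a 4/20 share of Route 5 gives 49×4/20 = 9.8.
Total value = 50.8.

50.8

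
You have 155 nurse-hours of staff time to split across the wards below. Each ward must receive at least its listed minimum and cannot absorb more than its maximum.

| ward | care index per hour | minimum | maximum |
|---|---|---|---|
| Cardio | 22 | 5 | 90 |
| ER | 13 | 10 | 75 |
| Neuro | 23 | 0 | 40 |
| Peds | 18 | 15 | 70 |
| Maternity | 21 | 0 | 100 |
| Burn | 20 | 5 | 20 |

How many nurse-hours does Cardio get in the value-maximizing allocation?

85

Meeting every minimum uses 5+10+0+15+0+5 = 35 nurse-hours, leaving 120.
Order the wards by care index per hour: Neuro 23 > Cardio 22 > Maternity 21 > Burn 20 > Peds 18 > ER 13.
Neuro takes 40 more to reach its cap of 40 → 80 left.
Cardio: +80 (room for 85) → 85. Pool exhausted.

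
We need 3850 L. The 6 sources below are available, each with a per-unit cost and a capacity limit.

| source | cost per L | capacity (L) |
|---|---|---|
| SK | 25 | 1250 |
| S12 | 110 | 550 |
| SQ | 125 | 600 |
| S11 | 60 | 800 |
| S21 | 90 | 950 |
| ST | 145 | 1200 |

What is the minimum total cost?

262750

Fill from the cheapest source first.
Take 1250 from SK at 25 — need 2600 more.
Take 800 from S11 at 60 — need 1800 more.
S21 at 90: take all 950 L — 850 still needed.
Take 550 from S12 at 110 — need 300 more.
SQ (125): take the remaining 300 — done.
ST: unused.
Cost = 1250×25 + 800×60 + 950×90 + 550×110 + 300×125 = 262750.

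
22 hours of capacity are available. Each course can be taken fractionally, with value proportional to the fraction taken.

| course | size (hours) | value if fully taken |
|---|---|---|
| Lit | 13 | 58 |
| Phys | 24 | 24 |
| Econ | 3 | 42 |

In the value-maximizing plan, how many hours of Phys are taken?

Rank by value-to-size ratio: Econ 42/3≈14, Lit 58/13≈4.46, Phys 24/24≈1.
Take all of Econ (3 hours, value 42) ; 19 hours left.
Take all of Lit (13 hours, value 58) ; 6 hours left.
6 hours left: a 6/24 share of Phys gives 24×6/24 = 6.

6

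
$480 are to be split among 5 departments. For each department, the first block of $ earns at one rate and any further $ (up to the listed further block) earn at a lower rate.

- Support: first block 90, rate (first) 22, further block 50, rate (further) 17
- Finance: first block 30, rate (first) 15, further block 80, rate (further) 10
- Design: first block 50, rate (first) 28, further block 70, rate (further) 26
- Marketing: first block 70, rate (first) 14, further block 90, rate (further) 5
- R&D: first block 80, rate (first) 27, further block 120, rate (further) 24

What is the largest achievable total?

Order all 10 blocks by rate: Design/first 28 > R&D/first 27 > Design/second 26 > R&D/second 24 > Support/first 22 > Support/second 17 > Finance/first 15 > Marketing/first 14 > Finance/second 10 > Marketing/second 5.
Design first at 28: fill all 50 ; 430 left.
R&D/first (27): +80 ; 350 left.
Fill Design second block (70 at 26) ; 280 left.
R&D/second (24): +120 ; 160 left.
Fill Support first block (90 at 22) ; 70 left.
Fill Support second block (50 at 17) ; 20 left.
20 remain; put them into Finance first at 15.
Total = 28×50 + 27×80 + 26×70 + 24×120 + 22×90 + 17×50 + 15×20 = 11390.

11390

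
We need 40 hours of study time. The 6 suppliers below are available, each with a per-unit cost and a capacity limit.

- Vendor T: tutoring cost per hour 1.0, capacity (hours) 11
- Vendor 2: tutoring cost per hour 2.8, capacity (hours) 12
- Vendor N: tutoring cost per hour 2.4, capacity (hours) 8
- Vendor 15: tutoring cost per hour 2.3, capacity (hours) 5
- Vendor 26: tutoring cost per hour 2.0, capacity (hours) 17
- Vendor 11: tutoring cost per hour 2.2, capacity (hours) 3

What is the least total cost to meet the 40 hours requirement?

Cheapest first:
Vendor T at 1.0: take all 11 hours — 29 still needed.
Take 17 from Vendor 26 at 2.0 — need 12 more.
Vendor 11 at 2.2: take all 3 hours — 9 still needed.
Vendor 15 (2.3): use full 5 — 4 hours to go.
Take 4 from Vendor N at 2.4 to finish.
Vendor 2: unused.
Cost = 11×1.0 + 17×2.0 + 3×2.2 + 5×2.3 + 4×2.4 = 72.7.

72.7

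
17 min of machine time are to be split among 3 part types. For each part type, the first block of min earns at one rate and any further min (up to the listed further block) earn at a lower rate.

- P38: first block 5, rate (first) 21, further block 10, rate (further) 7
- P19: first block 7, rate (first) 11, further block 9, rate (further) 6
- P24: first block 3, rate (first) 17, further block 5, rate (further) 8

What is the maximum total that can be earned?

249

Rank every tier by rate: P38/T1 21 > P24/T1 17 > P19/T1 11 > P24/T2 8 > P38/T2 7 > P19/T2 6.
P38 T1 at 21: fill all 5 — 12 left.
P24/T1 (17): +3 — 9 left.
Fill P19 T1 block (7 at 11) — 2 left.
2 remain; put them into P24 T2 at 8.
Total = 21×5 + 17×3 + 11×7 + 8×2 = 249.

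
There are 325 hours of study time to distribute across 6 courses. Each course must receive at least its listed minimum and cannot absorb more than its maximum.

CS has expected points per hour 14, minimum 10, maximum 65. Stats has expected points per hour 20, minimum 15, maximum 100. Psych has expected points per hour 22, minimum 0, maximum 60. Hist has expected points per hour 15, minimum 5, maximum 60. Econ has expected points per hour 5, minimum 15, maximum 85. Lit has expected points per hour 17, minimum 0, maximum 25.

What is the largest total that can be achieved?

Meeting every minimum uses 10+15+0+5+15+0 = 45 hours, leaving 280.
Rank by expected points per hour: Psych 22 > Stats 20 > Lit 17 > Hist 15 > CS 14 > Econ 5.
Psych: +60 to 60 (cap) → 220 left.
Give Stats 85 more to hit its cap of 100 → 135 left.
Lit takes 25 more to reach its cap of 25 → 110 left.
Hist takes 55 more to reach its cap of 60 → 55 left.
Give CS 55 more to hit its cap of 65 → 0 left.
Total = 14×65 + 20×100 + 22×60 + 15×60 + 5×15 + 17×25 = 5630.

5630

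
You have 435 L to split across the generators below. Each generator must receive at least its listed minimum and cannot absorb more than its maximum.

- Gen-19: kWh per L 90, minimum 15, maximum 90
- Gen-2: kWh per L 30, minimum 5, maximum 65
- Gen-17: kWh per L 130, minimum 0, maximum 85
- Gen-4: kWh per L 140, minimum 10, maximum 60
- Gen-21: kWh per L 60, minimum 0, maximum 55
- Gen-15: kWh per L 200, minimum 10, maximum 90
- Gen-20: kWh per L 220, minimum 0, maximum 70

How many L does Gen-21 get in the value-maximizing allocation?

35

Meeting every minimum uses 15+5+0+10+0+10+0 = 40 L, leaving 395.
Highest kWh per L first: Gen-20 220 > Gen-15 200 > Gen-4 140 > Gen-17 130 > Gen-19 90 > Gen-21 60 > Gen-2 30.
Give Gen-20 70 more to hit its cap of 70 → 325 left.
Give Gen-15 80 more to hit its cap of 90 → 245 left.
Gen-4: +50 to 60 (cap) → 195 left.
Gen-17 takes 85 more to reach its cap of 85 → 110 left.
Give Gen-19 75 more to hit its cap of 90 → 35 left.
Gen-21: +35 (room for 55) → 35. Pool exhausted.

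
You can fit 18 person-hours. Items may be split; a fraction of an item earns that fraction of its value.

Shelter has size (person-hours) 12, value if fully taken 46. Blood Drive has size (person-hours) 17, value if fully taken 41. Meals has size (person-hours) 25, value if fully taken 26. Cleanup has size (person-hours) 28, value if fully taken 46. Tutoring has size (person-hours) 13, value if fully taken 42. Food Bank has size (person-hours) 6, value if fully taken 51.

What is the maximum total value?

Best value per unit of size first: Food Bank 51/6≈8.5, Shelter 46/12≈3.83, Tutoring 42/13≈3.23, Blood Drive 41/17≈2.41, Cleanup 46/28≈1.64, Meals 26/25≈1.04.
Food Bank: take in full, 6 person-hours for value 51 ; 12 left.
All 12 person-hours of Shelter fit (value 46) ; 0 remain.
Total value = 97.

97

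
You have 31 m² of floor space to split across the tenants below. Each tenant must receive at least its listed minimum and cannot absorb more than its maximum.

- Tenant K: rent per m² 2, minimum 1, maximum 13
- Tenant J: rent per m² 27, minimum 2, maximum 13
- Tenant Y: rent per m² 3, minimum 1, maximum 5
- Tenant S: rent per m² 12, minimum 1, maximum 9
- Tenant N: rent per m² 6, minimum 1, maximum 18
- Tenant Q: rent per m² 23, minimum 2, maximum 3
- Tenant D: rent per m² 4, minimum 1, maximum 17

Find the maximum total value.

555

Meeting every minimum uses 1+2+1+1+1+2+1 = 9 m², leaving 22.
Rank by rent per m²: Tenant J 27 > Tenant Q 23 > Tenant S 12 > Tenant N 6 > Tenant D 4 > Tenant Y 3 > Tenant K 2.
Tenant J: +11 to 13 (cap) → 11 left.
Tenant Q takes 1 more to reach its cap of 3 → 10 left.
Give Tenant S 8 more to hit its cap of 9 → 2 left.
Tenant N: +2 (room for 17) → 3. Pool exhausted.
Total = 2×1 + 27×13 + 3×1 + 12×9 + 6×3 + 23×3 + 4×1 = 555.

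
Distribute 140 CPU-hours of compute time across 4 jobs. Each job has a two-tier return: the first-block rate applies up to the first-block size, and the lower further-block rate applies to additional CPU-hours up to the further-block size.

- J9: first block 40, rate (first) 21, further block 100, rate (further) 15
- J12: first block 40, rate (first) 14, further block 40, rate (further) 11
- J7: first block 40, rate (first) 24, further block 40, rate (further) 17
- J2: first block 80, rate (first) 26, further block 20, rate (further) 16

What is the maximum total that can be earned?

Order all 8 blocks by rate: J2/T1 26 > J7/T1 24 > J9/T1 21 > J7/T2 17 > J2/T2 16 > J9/T2 15 > J12/T1 14 > J12/T2 11.
Fill J2 T1 block (80 at 26) — 60 left.
Fill J7 T1 block (40 at 24) — 20 left.
J9/T1: +20 of 40 at 21; pool empty.
Total = 26×80 + 24×40 + 21×20 = 3460.

3460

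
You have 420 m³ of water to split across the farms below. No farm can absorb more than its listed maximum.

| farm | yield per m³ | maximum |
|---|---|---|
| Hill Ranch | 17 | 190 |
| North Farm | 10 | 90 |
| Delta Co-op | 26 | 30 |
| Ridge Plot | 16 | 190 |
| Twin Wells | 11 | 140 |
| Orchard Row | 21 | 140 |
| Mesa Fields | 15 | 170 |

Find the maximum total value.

7910

Rank by yield per m³: Delta Co-op 26 > Orchard Row 21 > Hill Ranch 17 > Ridge Plot 16 > Mesa Fields 15 > Twin Wells 11 > North Farm 10.
Give Delta Co-op 30 to hit its cap of 30 — 390 left.
Give Orchard Row 140 to hit its cap of 140 — 250 left.
Hill Ranch takes 190 to reach its cap of 190 — 60 left.
Ridge Plot has room for 190 but only 60 remain, so it gets 60.
Total = 17×190 + 26×30 + 16×60 + 21×140 = 7910.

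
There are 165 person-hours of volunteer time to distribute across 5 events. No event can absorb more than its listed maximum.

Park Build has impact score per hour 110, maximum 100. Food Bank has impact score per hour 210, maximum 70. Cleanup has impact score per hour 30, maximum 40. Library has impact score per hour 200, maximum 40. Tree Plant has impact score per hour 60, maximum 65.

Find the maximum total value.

28750

Order the events by impact score per hour: Food Bank 210 > Library 200 > Park Build 110 > Tree Plant 60 > Cleanup 30.
Give Food Bank 70 to hit its cap of 70 → 95 left.
Give Library 40 to hit its cap of 40 → 55 left.
Only 55 left; Park Build takes them to reach 55.
Total = 110×55 + 210×70 + 200×40 = 28750.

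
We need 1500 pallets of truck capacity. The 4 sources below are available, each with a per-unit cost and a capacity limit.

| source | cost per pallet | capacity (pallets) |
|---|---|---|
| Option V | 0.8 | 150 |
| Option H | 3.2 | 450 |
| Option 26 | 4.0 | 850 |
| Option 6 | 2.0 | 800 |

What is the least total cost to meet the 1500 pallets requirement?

3560

Use sources in increasing cost order.
Take 150 from Option V at 0.8 — need 1350 more.
Option 6 (2.0): use full 800 — 550 pallets to go.
Option H at 3.2: take all 450 pallets — 100 still needed.
Option 26 at 4.0: take 100 of its 850 — requirement met.
Cost = 150×0.8 + 800×2.0 + 450×3.2 + 100×4.0 = 3560.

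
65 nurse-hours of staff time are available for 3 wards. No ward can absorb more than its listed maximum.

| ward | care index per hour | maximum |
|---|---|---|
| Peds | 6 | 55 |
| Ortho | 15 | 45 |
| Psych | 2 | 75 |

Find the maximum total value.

795

Order the wards by care index per hour: Ortho 15 > Peds 6 > Psych 2.
Ortho takes 45 to reach its cap of 45 → 20 left.
Peds has room for 55 but only 20 remain, so it gets 20.
Total = 6×20 + 15×45 = 795.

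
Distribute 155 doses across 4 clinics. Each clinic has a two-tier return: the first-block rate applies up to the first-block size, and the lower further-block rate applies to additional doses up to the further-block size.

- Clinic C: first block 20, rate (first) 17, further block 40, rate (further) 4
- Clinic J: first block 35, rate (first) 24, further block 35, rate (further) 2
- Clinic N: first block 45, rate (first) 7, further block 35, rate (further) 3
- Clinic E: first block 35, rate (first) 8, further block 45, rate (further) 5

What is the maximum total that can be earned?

1875

Order all 8 blocks by rate: Clinic J/tier1 24 > Clinic C/tier1 17 > Clinic E/tier1 8 > Clinic N/tier1 7 > Clinic E/tier2 5 > Clinic C/tier2 4 > Clinic N/tier2 3 > Clinic J/tier2 2.
Clinic J/tier1 (24): +35 — 120 left.
Clinic C tier1 at 17: fill all 20 — 100 left.
Fill Clinic E tier1 block (35 at 8) — 65 left.
Fill Clinic N tier1 block (45 at 7) — 20 left.
Clinic E tier2 at 5: only 20 left, fill 20.
Total = 24×35 + 17×20 + 8×35 + 7×45 + 5×20 = 1875.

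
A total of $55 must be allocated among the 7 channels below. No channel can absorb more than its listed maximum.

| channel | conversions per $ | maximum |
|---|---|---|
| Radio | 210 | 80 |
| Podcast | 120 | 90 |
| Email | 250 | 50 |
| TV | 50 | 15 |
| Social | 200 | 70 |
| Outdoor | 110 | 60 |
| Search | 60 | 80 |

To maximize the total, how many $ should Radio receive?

Rank by conversions per $: Email 250 > Radio 210 > Social 200 > Podcast 120 > Outdoor 110 > Search 60 > TV 50.
Email takes 50 to reach its cap of 50 → 5 left.
Radio has room for 80 but only 5 remain, so it gets 5.

5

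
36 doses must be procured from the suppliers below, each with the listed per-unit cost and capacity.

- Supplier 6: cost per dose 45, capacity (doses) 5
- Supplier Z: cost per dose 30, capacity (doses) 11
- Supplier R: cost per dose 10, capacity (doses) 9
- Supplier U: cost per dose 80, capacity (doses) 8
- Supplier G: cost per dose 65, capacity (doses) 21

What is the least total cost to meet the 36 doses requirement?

1360

Use suppliers in increasing cost order.
Supplier R at 10: take all 9 doses ; 27 still needed.
Take 11 from Supplier Z at 30 ; need 16 more.
Take 5 from Supplier 6 at 45 ; need 11 more.
Supplier G at 65: take 11 of its 21 ; requirement met.
Supplier U: unused.
Cost = 9×10 + 11×30 + 5×45 + 11×65 = 1360.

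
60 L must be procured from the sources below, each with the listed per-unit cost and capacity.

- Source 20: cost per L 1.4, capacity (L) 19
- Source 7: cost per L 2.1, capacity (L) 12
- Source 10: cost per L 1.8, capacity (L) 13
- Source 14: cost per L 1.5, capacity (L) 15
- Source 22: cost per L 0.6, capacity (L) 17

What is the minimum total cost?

Fill from the cheapest source first.
Source 22 (0.6): use full 17 ; 43 L to go.
Take 19 from Source 20 at 1.4 ; need 24 more.
Take 15 from Source 14 at 1.5 ; need 9 more.
Source 10 at 1.8: take 9 of its 13 ; requirement met.
Source 7: unused.
Cost = 17×0.6 + 19×1.4 + 15×1.5 + 9×1.8 = 75.5.

75.5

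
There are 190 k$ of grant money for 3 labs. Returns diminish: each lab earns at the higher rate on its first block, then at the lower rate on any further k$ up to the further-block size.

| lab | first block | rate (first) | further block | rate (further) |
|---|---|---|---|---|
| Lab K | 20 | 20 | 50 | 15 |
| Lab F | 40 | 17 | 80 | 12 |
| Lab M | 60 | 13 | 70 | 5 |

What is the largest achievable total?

2850

Order all 6 blocks by rate: Lab K/tier1 20 > Lab F/tier1 17 > Lab K/tier2 15 > Lab M/tier1 13 > Lab F/tier2 12 > Lab M/tier2 5.
Fill Lab K tier1 block (20 at 20) ; 170 left.
Lab F tier1 at 17: fill all 40 ; 130 left.
Fill Lab K tier2 block (50 at 15) ; 80 left.
Fill Lab M tier1 block (60 at 13) ; 20 left.
20 remain; put them into Lab F tier2 at 12.
Total = 20×20 + 17×40 + 15×50 + 13×60 + 12×20 = 2850.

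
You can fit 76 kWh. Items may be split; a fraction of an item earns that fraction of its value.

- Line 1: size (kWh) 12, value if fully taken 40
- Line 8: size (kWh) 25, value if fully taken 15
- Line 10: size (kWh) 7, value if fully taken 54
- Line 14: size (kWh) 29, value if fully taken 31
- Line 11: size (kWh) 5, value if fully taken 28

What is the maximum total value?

Sort by value density: Line 10 54/7≈7.71, Line 11 28/5≈5.6, Line 1 40/12≈3.33, Line 14 31/29≈1.07, Line 8 15/25≈0.6.
Take all of Line 10 (7 kWh, value 54) ; 69 kWh left.
Line 11: take in full, 5 kWh for value 28 ; 64 left.
Take all of Line 1 (12 kWh, value 40) ; 52 kWh left.
All 29 kWh of Line 14 fit (value 31) ; 23 remain.
Fill the last 23 kWh with part of Line 8: 23/25 of it earns 13.8.
Total value = 166.8.

166.8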